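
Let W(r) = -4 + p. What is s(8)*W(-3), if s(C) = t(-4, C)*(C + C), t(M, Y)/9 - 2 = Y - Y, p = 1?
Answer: -864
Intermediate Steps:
t(M, Y) = 18 (t(M, Y) = 18 + 9*(Y - Y) = 18 + 9*0 = 18 + 0 = 18)
s(C) = 36*C (s(C) = 18*(C + C) = 18*(2*C) = 36*C)
W(r) = -3 (W(r) = -4 + 1 = -3)
s(8)*W(-3) = (36*8)*(-3) = 288*(-3) = -864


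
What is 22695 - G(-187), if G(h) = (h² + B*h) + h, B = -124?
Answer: -35275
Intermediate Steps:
G(h) = h² - 123*h (G(h) = (h² - 124*h) + h = h² - 123*h)
22695 - G(-187) = 22695 - (-187)*(-123 - 187) = 22695 - (-187)*(-310) = 22695 - 1*57970 = 22695 - 57970 = -35275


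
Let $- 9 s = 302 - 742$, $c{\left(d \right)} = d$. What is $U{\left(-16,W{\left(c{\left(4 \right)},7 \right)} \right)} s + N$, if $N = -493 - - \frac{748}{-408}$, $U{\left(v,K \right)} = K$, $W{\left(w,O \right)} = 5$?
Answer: $- \frac{4507}{18} \approx -250.39$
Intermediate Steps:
$s = \frac{440}{9}$ ($s = - \frac{302 - 742}{9} = \left(- \frac{1}{9}\right) \left(-440\right) = \frac{440}{9} \approx 48.889$)
$N = - \frac{2969}{6}$ ($N = -493 - \left(-748\right) \left(- \frac{1}{408}\right) = -493 - \frac{11}{6} = - \frac{2969}{6} \approx -494.83$)
$U{\left(-16,W{\left(c{\left(4 \right)},7 \right)} \right)} s + N = 5 \cdot \frac{440}{9} - \frac{2969}{6} = \frac{2200}{9} - \frac{2969}{6} = - \frac{4507}{18}$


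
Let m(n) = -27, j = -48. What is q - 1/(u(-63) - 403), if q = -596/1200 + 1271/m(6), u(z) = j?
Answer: -57924191/1217700 ≈ -47.569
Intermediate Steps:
u(z) = -48
q = -128441/2700 (q = -596/1200 + 1271/(-27) = -596*1/1200 + 1271*(-1/27) = -149/300 - 1271/27 = -128441/2700 ≈ -47.571)
q - 1/(u(-63) - 403) = -128441/2700 - 1/(-48 - 403) = -128441/2700 - 1/(-451) = -128441/2700 - 1*(-1/451) = -128441/2700 + 1/451 = -57924191/1217700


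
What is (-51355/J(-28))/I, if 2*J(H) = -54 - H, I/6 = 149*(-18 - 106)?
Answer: -51355/1441128 ≈ -0.035635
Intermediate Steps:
I = -110856 (I = 6*(149*(-18 - 106)) = 6*(149*(-124)) = 6*(-18476) = -110856)
J(H) = -27 - H/2 (J(H) = (-54 - H)/2 = -27 - H/2)
(-51355/J(-28))/I = -51355/(-27 - ½*(-28))/(-110856) = -51355/(-27 + 14)*(-1/110856) = -51355/(-13)*(-1/110856) = -51355*(-1/13)*(-1/110856) = (51355/13)*(-1/110856) = -51355/1441128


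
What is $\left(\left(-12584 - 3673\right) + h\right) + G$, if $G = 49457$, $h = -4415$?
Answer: $28785$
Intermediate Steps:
$\left(\left(-12584 - 3673\right) + h\right) + G = \left(\left(-12584 - 3673\right) - 4415\right) + 49457 = \left(-16257 - 4415\right) + 49457 = -20672 + 49457 = 28785$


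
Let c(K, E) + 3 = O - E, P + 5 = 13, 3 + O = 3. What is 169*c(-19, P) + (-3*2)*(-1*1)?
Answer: -1853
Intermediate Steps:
O = 0 (O = -3 + 3 = 0)
P = 8 (P = -5 + 13 = 8)
c(K, E) = -3 - E (c(K, E) = -3 + (0 - E) = -3 - E)
169*c(-19, P) + (-3*2)*(-1*1) = 169*(-3 - 1*8) + (-3*2)*(-1*1) = 169*(-3 - 8) - 6*(-1) = 169*(-11) + 6 = -1859 + 6 = -1853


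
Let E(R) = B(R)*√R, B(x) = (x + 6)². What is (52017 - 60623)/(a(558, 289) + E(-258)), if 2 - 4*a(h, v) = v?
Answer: 1411384/2378175024631 + 178454016*I*√258/339739289233 ≈ 5.9347e-7 + 0.0084371*I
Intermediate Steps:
B(x) = (6 + x)²
a(h, v) = ½ - v/4
E(R) = √R*(6 + R)² (E(R) = (6 + R)²*√R = √R*(6 + R)²)
(52017 - 60623)/(a(558, 289) + E(-258)) = (52017 - 60623)/((½ - ¼*289) + √(-258)*(6 - 258)²) = -8606/((½ - 289/4) + (I*√258)*(-252)²) = -8606/(-287/4 + (I*√258)*63504) = -8606/(-287/4 + 63504*I*√258)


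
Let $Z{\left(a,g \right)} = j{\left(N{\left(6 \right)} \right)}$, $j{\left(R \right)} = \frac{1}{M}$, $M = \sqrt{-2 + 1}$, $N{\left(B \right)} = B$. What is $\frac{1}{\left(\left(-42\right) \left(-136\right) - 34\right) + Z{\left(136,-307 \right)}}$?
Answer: $\frac{5678}{32239685} + \frac{i}{32239685} \approx 0.00017612 + 3.1018 \cdot 10^{-8} i$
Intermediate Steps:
$M = i$ ($M = \sqrt{-1} = i \approx 1.0 i$)
$j{\left(R \right)} = - i$ ($j{\left(R \right)} = \frac{1}{i} = - i$)
$Z{\left(a,g \right)} = - i$
$\frac{1}{\left(\left(-42\right) \left(-136\right) - 34\right) + Z{\left(136,-307 \right)}} = \frac{1}{\left(\left(-42\right) \left(-136\right) - 34\right) - i} = \frac{1}{\left(5712 - 34\right) - i} = \frac{1}{5678 - i} = \frac{5678 + i}{32239685}$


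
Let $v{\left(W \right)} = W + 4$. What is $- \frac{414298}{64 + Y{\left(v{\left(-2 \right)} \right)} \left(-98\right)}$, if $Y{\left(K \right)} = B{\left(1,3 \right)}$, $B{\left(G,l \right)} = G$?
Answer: $\frac{207149}{17} \approx 12185.0$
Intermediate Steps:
$v{\left(W \right)} = 4 + W$
$Y{\left(K \right)} = 1$
$- \frac{414298}{64 + Y{\left(v{\left(-2 \right)} \right)} \left(-98\right)} = - \frac{414298}{64 + 1 \left(-98\right)} = - \frac{414298}{64 - 98} = - \frac{414298}{-34} = \left(-414298\right) \left(- \frac{1}{34}\right) = \frac{207149}{17}$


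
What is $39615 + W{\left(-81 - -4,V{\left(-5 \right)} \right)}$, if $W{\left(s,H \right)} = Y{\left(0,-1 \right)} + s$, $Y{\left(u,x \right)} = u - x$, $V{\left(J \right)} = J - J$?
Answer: $39539$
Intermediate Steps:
$V{\left(J \right)} = 0$
$W{\left(s,H \right)} = 1 + s$ ($W{\left(s,H \right)} = \left(0 - -1\right) + s = \left(0 + 1\right) + s = 1 + s$)
$39615 + W{\left(-81 - -4,V{\left(-5 \right)} \right)} = 39615 + \left(1 - 77\right) = 39615 - 76 = 39539$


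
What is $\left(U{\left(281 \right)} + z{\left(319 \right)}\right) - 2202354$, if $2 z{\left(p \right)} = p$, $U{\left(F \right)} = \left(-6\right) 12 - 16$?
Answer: $- \frac{4404565}{2} \approx -2.2023 \cdot 10^{6}$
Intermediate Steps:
$U{\left(F \right)} = -88$ ($U{\left(F \right)} = -72 - 16 = -88$)
$z{\left(p \right)} = \frac{p}{2}$
$\left(U{\left(281 \right)} + z{\left(319 \right)}\right) - 2202354 = \left(-88 + \frac{1}{2} \cdot 319\right) - 2202354 = \left(-88 + \frac{319}{2}\right) - 2202354 = \frac{143}{2} - 2202354 = - \frac{4404565}{2}$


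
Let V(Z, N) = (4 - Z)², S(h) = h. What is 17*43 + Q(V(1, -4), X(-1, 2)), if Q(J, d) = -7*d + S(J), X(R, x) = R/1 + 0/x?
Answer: 747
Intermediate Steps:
X(R, x) = R (X(R, x) = R*1 + 0 = R + 0 = R)
Q(J, d) = J - 7*d (Q(J, d) = -7*d + J = J - 7*d)
17*43 + Q(V(1, -4), X(-1, 2)) = 17*43 + ((-4 + 1)² - 7*(-1)) = 731 + ((-3)² + 7) = 731 + (9 + 7) = 731 + 16 = 747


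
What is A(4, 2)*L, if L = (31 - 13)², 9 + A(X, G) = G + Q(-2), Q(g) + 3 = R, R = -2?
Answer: -3888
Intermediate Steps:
Q(g) = -5 (Q(g) = -3 - 2 = -5)
A(X, G) = -14 + G (A(X, G) = -9 + (G - 5) = -9 + (-5 + G) = -14 + G)
L = 324 (L = 18² = 324)
A(4, 2)*L = (-14 + 2)*324 = -12*324 = -3888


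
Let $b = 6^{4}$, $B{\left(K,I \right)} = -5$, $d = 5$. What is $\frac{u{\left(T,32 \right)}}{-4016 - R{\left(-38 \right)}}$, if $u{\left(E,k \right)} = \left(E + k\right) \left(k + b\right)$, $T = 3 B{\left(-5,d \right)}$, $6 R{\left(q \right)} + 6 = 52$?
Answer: $- \frac{67728}{12071} \approx -5.6108$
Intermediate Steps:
$R{\left(q \right)} = \frac{23}{3}$ ($R{\left(q \right)} = -1 + \frac{1}{6} \cdot 52 = -1 + \frac{26}{3} = \frac{23}{3}$)
$b = 1296$
$T = -15$ ($T = 3 \left(-5\right) = -15$)
$u{\left(E,k \right)} = \left(1296 + k\right) \left(E + k\right)$ ($u{\left(E,k \right)} = \left(E + k\right) \left(k + 1296\right) = \left(E + k\right) \left(1296 + k\right) = \left(1296 + k\right) \left(E + k\right)$)
$\frac{u{\left(T,32 \right)}}{-4016 - R{\left(-38 \right)}} = \frac{32^{2} + 1296 \left(-15\right) + 1296 \cdot 32 - 480}{-4016 - \frac{23}{3}} = \frac{1024 - 19440 + 41472 - 480}{-4016 - \frac{23}{3}} = \frac{22576}{- \frac{12071}{3}} = 22576 \left(- \frac{3}{12071}\right) = - \frac{67728}{12071}$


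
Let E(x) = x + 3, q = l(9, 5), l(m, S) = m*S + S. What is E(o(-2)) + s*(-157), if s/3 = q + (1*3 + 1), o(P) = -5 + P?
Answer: -25438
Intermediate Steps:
l(m, S) = S + S*m (l(m, S) = S*m + S = S + S*m)
q = 50 (q = 5*(1 + 9) = 5*10 = 50)
E(x) = 3 + x
s = 162 (s = 3*(50 + (1*3 + 1)) = 3*(50 + (3 + 1)) = 3*(50 + 4) = 3*54 = 162)
E(o(-2)) + s*(-157) = (3 + (-5 - 2)) + 162*(-157) = (3 - 7) - 25434 = -4 - 25434 = -25438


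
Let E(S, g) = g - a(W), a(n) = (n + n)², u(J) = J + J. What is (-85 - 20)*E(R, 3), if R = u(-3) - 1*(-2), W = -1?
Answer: 105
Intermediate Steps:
u(J) = 2*J
R = -4 (R = 2*(-3) - 1*(-2) = -6 + 2 = -4)
a(n) = 4*n² (a(n) = (2*n)² = 4*n²)
E(S, g) = -4 + g (E(S, g) = g - 4*(-1)² = g - 4 = -4 + g)
(-85 - 20)*E(R, 3) = (-85 - 20)*(-4 + 3) = -105*(-1) = 105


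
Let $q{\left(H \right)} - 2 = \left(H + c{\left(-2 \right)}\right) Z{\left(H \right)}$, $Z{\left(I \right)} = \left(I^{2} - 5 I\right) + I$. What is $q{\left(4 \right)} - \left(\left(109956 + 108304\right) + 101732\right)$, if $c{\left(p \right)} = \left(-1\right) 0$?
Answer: $-319990$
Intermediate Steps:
$c{\left(p \right)} = 0$
$Z{\left(I \right)} = I^{2} - 4 I$
$q{\left(H \right)} = 2 + H^{2} \left(-4 + H\right)$ ($q{\left(H \right)} = 2 + \left(H + 0\right) H \left(-4 + H\right) = 2 + H H \left(-4 + H\right) = 2 + H^{2} \left(-4 + H\right)$)
$q{\left(4 \right)} - \left(\left(109956 + 108304\right) + 101732\right) = \left(2 + 4^{2} \left(-4 + 4\right)\right) - \left(\left(109956 + 108304\right) + 101732\right) = \left(2 + 16 \cdot 0\right) - \left(218260 + 101732\right) = \left(2 + 0\right) - 319992 = 2 - 319992 = -319990$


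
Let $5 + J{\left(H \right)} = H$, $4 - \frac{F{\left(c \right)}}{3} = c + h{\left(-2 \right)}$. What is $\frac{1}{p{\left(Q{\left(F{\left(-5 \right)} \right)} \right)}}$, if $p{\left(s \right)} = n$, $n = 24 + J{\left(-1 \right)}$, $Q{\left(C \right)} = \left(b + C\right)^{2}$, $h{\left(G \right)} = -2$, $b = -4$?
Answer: $\frac{1}{18} \approx 0.055556$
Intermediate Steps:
$F{\left(c \right)} = 18 - 3 c$ ($F{\left(c \right)} = 12 - 3 \left(c - 2\right) = 12 - 3 \left(-2 + c\right) = 12 - \left(-6 + 3 c\right) = 18 - 3 c$)
$J{\left(H \right)} = -5 + H$
$Q{\left(C \right)} = \left(-4 + C\right)^{2}$
$n = 18$ ($n = 24 - 6 = 18$)
$p{\left(s \right)} = 18$
$\frac{1}{p{\left(Q{\left(F{\left(-5 \right)} \right)} \right)}} = \frac{1}{18}$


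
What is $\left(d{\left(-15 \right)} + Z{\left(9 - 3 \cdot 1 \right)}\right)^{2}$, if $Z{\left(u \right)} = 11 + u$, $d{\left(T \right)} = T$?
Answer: $4$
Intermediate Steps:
$\left(d{\left(-15 \right)} + Z{\left(9 - 3 \cdot 1 \right)}\right)^{2} = \left(-15 + \left(11 + \left(9 - 3 \cdot 1\right)\right)\right)^{2} = \left(-15 + \left(11 + \left(9 - 3\right)\right)\right)^{2} = \left(-15 + \left(11 + 6\right)\right)^{2} = \left(-15 + 17\right)^{2} = 2^{2} = 4$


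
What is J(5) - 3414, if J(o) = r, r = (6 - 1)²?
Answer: -3389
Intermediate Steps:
r = 25 (r = 5² = 25)
J(o) = 25
J(5) - 3414 = 25 - 3414 = -3389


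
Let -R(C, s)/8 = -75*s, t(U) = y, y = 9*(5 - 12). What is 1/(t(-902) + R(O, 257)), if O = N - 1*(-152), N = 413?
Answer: 1/154137 ≈ 6.4877e-6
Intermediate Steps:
O = 565 (O = 413 - 1*(-152) = 413 + 152 = 565)
y = -63 (y = 9*(-7) = -63)
t(U) = -63
R(C, s) = 600*s (R(C, s) = -(-600)*s = 600*s)
1/(t(-902) + R(O, 257)) = 1/(-63 + 600*257) = 1/(-63 + 154200) = 1/154137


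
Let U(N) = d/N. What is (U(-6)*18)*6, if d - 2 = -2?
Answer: 0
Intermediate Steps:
d = 0 (d = 2 - 2 = 0)
U(N) = 0 (U(N) = 0/N = 0)
(U(-6)*18)*6 = (0*18)*6 = 0*6 = 0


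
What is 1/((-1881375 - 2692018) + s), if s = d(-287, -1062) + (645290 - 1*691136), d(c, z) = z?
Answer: -1/4620301 ≈ -2.1644e-7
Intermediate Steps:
s = -46908 (s = -1062 + (645290 - 1*691136) = -1062 + (645290 - 691136) = -1062 - 45846 = -46908)
1/((-1881375 - 2692018) + s) = 1/((-1881375 - 2692018) - 46908) = 1/(-4573393 - 46908) = 1/(-4620301) = -1/4620301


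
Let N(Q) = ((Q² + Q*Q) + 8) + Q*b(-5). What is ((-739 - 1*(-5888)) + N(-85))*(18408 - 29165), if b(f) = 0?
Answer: -210912499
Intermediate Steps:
N(Q) = 8 + 2*Q² (N(Q) = ((Q² + Q*Q) + 8) + Q*0 = ((Q² + Q²) + 8) + 0 = (2*Q² + 8) + 0 = (8 + 2*Q²) + 0 = 8 + 2*Q²)
((-739 - 1*(-5888)) + N(-85))*(18408 - 29165) = ((-739 - 1*(-5888)) + (8 + 2*(-85)²))*(18408 - 29165) = ((-739 + 5888) + (8 + 2*7225))*(-10757) = (5149 + (8 + 14450))*(-10757) = (5149 + 14458)*(-10757) = 19607*(-10757) = -210912499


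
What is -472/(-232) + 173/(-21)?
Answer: -3778/609 ≈ -6.2036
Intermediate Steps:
-472/(-232) + 173/(-21) = -472*(-1/232) + 173*(-1/21) = 59/29 - 173/21 = -3778/609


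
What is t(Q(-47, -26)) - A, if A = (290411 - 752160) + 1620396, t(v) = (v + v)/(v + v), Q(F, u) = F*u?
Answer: -1158646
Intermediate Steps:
t(v) = 1 (t(v) = (2*v)/((2*v)) = (2*v)*(1/(2*v)) = 1)
A = 1158647 (A = -461749 + 1620396 = 1158647)
t(Q(-47, -26)) - A = 1 - 1*1158647 = 1 - 1158647 = -1158646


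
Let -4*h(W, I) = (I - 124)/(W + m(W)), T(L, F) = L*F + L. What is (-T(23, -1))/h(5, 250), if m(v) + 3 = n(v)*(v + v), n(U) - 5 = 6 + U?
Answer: 0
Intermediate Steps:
n(U) = 11 + U (n(U) = 5 + (6 + U) = 11 + U)
m(v) = -3 + 2*v*(11 + v) (m(v) = -3 + (11 + v)*(v + v) = -3 + (11 + v)*(2*v) = -3 + 2*v*(11 + v))
T(L, F) = L + F*L (T(L, F) = F*L + L = L + F*L)
h(W, I) = -(-124 + I)/(4*(-3 + W + 2*W*(11 + W))) (h(W, I) = -(I - 124)/(4*(W + (-3 + 2*W*(11 + W)))) = -(-124 + I)/(4*(-3 + W + 2*W*(11 + W))))
(-T(23, -1))/h(5, 250) = (-23*(1 - 1))/(((124 - 1*250)/(4*(-3 + 2*5**2 + 23*5)))) = (-23*0)/(((124 - 250)/(4*(-3 + 2*25 + 115)))) = (-1*0)/(((1/4)*(-126)/(-3 + 50 + 115))) = 0/(((1/4)*(-126)/162)) = 0/(((1/4)*(1/162)*(-126))) = 0/(-7/36) = 0*(-36/7) = 0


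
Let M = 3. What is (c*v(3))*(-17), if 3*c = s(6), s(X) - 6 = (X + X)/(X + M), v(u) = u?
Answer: -374/3 ≈ -124.67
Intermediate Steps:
s(X) = 6 + 2*X/(3 + X) (s(X) = 6 + (X + X)/(X + 3) = 6 + (2*X)/(3 + X) = 6 + 2*X/(3 + X))
c = 22/9 (c = (2*(9 + 4*6)/(3 + 6))/3 = (2*(9 + 24)/9)/3 = (2*(⅑)*33)/3 = (⅓)*(22/3) = 22/9 ≈ 2.4444)
(c*v(3))*(-17) = ((22/9)*3)*(-17) = (22/3)*(-17) = -374/3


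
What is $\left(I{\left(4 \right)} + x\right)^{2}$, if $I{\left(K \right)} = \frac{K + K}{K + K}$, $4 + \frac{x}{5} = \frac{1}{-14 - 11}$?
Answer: $\frac{9216}{25} \approx 368.64$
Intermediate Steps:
$x = - \frac{101}{5}$ ($x = -20 + \frac{5}{-14 - 11} = -20 + \frac{5}{-25} = -20 + 5 \left(- \frac{1}{25}\right) = -20 - \frac{1}{5} = - \frac{101}{5} \approx -20.2$)
$I{\left(K \right)} = 1$ ($I{\left(K \right)} = \frac{2 K}{2 K} = 2 K \frac{1}{2 K} = 1$)
$\left(I{\left(4 \right)} + x\right)^{2} = \left(1 - \frac{101}{5}\right)^{2} = \left(- \frac{96}{5}\right)^{2} = \frac{9216}{25}$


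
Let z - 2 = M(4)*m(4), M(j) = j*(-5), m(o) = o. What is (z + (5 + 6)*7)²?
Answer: 1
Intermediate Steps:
M(j) = -5*j
z = -78 (z = 2 - 5*4*4 = 2 - 20*4 = 2 - 80 = -78)
(z + (5 + 6)*7)² = (-78 + (5 + 6)*7)² = (-78 + 11*7)² = (-78 + 77)² = (-1)² = 1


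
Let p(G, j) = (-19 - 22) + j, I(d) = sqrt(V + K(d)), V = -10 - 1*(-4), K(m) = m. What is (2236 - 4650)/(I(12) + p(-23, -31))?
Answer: 28968/863 + 1207*sqrt(6)/2589 ≈ 34.709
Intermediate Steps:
V = -6 (V = -10 + 4 = -6)
I(d) = sqrt(-6 + d)
p(G, j) = -41 + j
(2236 - 4650)/(I(12) + p(-23, -31)) = (2236 - 4650)/(sqrt(-6 + 12) + (-41 - 31)) = -2414/(sqrt(6) - 72) = -2414/(-72 + sqrt(6))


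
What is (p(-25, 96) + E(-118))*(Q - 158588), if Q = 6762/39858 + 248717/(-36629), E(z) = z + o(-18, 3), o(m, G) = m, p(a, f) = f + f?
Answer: -308722124183872/34760921 ≈ -8.8813e+6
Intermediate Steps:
p(a, f) = 2*f
E(z) = -18 + z (E(z) = z - 18 = -18 + z)
Q = -230135164/34760921 (Q = 6762*(1/39858) + 248717*(-1/36629) = 161/949 - 248717/36629 = -230135164/34760921 ≈ -6.6205)
(p(-25, 96) + E(-118))*(Q - 158588) = (2*96 + (-18 - 118))*(-230135164/34760921 - 158588) = (192 - 136)*(-5512895074712/34760921) = 56*(-5512895074712/34760921) = -308722124183872/34760921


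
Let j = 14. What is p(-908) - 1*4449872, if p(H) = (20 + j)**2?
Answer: -4448716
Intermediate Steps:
p(H) = 1156 (p(H) = (20 + 14)**2 = 34**2 = 1156)
p(-908) - 1*4449872 = 1156 - 1*4449872 = 1156 - 4449872 = -4448716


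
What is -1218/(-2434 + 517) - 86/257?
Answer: 49388/164223 ≈ 0.30074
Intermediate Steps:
-1218/(-2434 + 517) - 86/257 = -1218/(-1917) - 86*1/257 = -1218*(-1/1917) - 86/257 = 406/639 - 86/257 = 49388/164223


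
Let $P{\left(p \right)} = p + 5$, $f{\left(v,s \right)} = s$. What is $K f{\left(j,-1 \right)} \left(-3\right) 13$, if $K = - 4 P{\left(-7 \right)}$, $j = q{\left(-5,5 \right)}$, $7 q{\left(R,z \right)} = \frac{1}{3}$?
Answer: $312$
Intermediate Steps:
$q{\left(R,z \right)} = \frac{1}{21}$ ($q{\left(R,z \right)} = \frac{1}{7 \cdot 3} = \frac{1}{7} \cdot \frac{1}{3} = \frac{1}{21}$)
$j = \frac{1}{21} \approx 0.047619$
$P{\left(p \right)} = 5 + p$
$K = 8$ ($K = - 4 \left(5 - 7\right) = \left(-4\right) \left(-2\right) = 8$)
$K f{\left(j,-1 \right)} \left(-3\right) 13 = 8 \left(-1\right) \left(-3\right) 13 = 8 \cdot 3 \cdot 13 = 8 \cdot 39 = 312$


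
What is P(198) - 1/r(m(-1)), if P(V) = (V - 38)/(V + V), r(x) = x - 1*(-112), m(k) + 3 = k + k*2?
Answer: 4141/10494 ≈ 0.39461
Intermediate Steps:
m(k) = -3 + 3*k (m(k) = -3 + (k + k*2) = -3 + (k + 2*k) = -3 + 3*k)
r(x) = 112 + x (r(x) = x + 112 = 112 + x)
P(V) = (-38 + V)/(2*V) (P(V) = (-38 + V)/((2*V)) = (-38 + V)*(1/(2*V)) = (-38 + V)/(2*V))
P(198) - 1/r(m(-1)) = (1/2)*(-38 + 198)/198 - 1/(112 + (-3 + 3*(-1))) = (1/2)*(1/198)*160 - 1/(112 + (-3 - 3)) = 40/99 - 1/(112 - 6) = 40/99 - 1/106 = 4141/10494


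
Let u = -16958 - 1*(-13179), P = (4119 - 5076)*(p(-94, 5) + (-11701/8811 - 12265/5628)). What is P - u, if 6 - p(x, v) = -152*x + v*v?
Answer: 6861686683625/500892 ≈ 1.3699e+7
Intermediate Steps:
p(x, v) = 6 - v² + 152*x (p(x, v) = 6 - (-152*x + v*v) = 6 - (-152*x + v²) = 6 - (v² - 152*x) = 6 + (-v² + 152*x) = 6 - v² + 152*x)
P = 6859793812757/500892 (P = (4119 - 5076)*((6 - 1*5² + 152*(-94)) + (-11701/8811 - 12265/5628)) = -957*((6 - 1*25 - 14288) + (-11701*1/8811 - 12265*1/5628)) = -957*((6 - 25 - 14288) + (-11701/8811 - 12265/5628)) = -957*(-14307 - 57973381/16529436) = -957*(-236544614233/16529436) = 6859793812757/500892 ≈ 1.3695e+7)
u = -3779 (u = -16958 + 13179 = -3779)
P - u = 6859793812757/500892 - 1*(-3779) = 6859793812757/500892 + 3779 = 6861686683625/500892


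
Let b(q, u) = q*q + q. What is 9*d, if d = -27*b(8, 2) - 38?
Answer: -17838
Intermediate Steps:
b(q, u) = q + q² (b(q, u) = q² + q = q + q²)
d = -1982 (d = -216*(1 + 8) - 38 = -216*9 - 38 = -27*72 - 38 = -1944 - 38 = -1982)
9*d = 9*(-1982) = -17838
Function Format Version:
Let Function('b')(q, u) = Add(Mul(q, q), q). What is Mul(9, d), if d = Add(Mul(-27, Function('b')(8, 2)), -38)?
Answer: -17838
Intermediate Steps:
Function('b')(q, u) = Add(q, Pow(q, 2)) (Function('b')(q, u) = Add(Pow(q, 2), q) = Add(q, Pow(q, 2)))
d = -1982 (d = Add(Mul(-27, Mul(8, Add(1, 8))), -38) = Add(Mul(-27, Mul(8, 9)), -38) = Add(Mul(-27, 72), -38) = Add(-1944, -38) = -1982)
Mul(9, d) = Mul(9, -1982) = -17838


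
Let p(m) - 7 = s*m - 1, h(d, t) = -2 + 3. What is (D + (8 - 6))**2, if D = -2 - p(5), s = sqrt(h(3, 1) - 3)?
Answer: -14 + 60*I*sqrt(2) ≈ -14.0 + 84.853*I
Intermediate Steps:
h(d, t) = 1
s = I*sqrt(2) (s = sqrt(1 - 3) = sqrt(-2) = I*sqrt(2) ≈ 1.4142*I)
p(m) = 6 + I*m*sqrt(2) (p(m) = 7 + ((I*sqrt(2))*m - 1) = 7 + (I*m*sqrt(2) - 1) = 7 + (-1 + I*m*sqrt(2)) = 6 + I*m*sqrt(2))
D = -8 - 5*I*sqrt(2) (D = -2 - (6 + I*5*sqrt(2)) = -2 - (6 + 5*I*sqrt(2)) = -2 + (-6 - 5*I*sqrt(2)) = -8 - 5*I*sqrt(2) ≈ -8.0 - 7.0711*I)
(D + (8 - 6))**2 = ((-8 - 5*I*sqrt(2)) + (8 - 6))**2 = ((-8 - 5*I*sqrt(2)) + 2)**2 = (-6 - 5*I*sqrt(2))**2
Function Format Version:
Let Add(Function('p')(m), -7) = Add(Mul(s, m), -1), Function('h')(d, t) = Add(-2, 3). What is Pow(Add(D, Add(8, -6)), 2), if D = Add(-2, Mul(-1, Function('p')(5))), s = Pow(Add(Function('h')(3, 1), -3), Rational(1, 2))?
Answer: Add(-14, Mul(60, I, Pow(2, Rational(1, 2)))) ≈ Add(-14.000, Mul(84.853, I))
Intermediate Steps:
Function('h')(d, t) = 1
s = Mul(I, Pow(2, Rational(1, 2))) (s = Pow(Add(1, -3), Rational(1, 2)) = Pow(-2, Rational(1, 2)) = Mul(I, Pow(2, Rational(1, 2))) ≈ Mul(1.4142, I))
Function('p')(m) = Add(6, Mul(I, m, Pow(2, Rational(1, 2)))) (Function('p')(m) = Add(7, Add(Mul(Mul(I, Pow(2, Rational(1, 2))), m), -1)) = Add(7, Add(Mul(I, m, Pow(2, Rational(1, 2))), -1)) = Add(7, Add(-1, Mul(I, m, Pow(2, Rational(1, 2))))) = Add(6, Mul(I, m, Pow(2, Rational(1, 2)))))
D = Add(-8, Mul(-5, I, Pow(2, Rational(1, 2)))) (D = Add(-2, Mul(-1, Add(6, Mul(I, 5, Pow(2, Rational(1, 2)))))) = Add(-2, Mul(-1, Add(6, Mul(5, I, Pow(2, Rational(1, 2)))))) = Add(-2, Add(-6, Mul(-5, I, Pow(2, Rational(1, 2))))) = Add(-8, Mul(-5, I, Pow(2, Rational(1, 2)))) ≈ Add(-8.0000, Mul(-7.0711, I)))
Pow(Add(D, Add(8, -6)), 2) = Pow(Add(Add(-8, Mul(-5, I, Pow(2, Rational(1, 2)))), Add(8, -6)), 2) = Pow(Add(Add(-8, Mul(-5, I, Pow(2, Rational(1, 2)))), 2), 2) = Pow(Add(-6, Mul(-5, I, Pow(2, Rational(1, 2)))), 2)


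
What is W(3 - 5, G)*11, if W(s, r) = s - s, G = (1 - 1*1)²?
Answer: 0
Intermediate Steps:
G = 0 (G = (1 - 1)² = 0² = 0)
W(s, r) = 0
W(3 - 5, G)*11 = 0*11 = 0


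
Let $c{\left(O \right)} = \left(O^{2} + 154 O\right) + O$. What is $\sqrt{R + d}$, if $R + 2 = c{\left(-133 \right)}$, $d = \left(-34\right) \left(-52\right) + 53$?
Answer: $3 i \sqrt{123} \approx 33.272 i$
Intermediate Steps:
$d = 1821$ ($d = 1768 + 53 = 1821$)
$c{\left(O \right)} = O^{2} + 155 O$
$R = -2928$ ($R = -2 - 133 \left(155 - 133\right) = -2 - 2926 = -2928$)
$\sqrt{R + d} = \sqrt{-2928 + 1821} = \sqrt{-1107} = 3 i \sqrt{123}$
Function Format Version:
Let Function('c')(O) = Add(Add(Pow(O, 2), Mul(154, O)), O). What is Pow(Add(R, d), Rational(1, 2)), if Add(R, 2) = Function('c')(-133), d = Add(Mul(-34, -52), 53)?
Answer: Mul(3, I, Pow(123, Rational(1, 2))) ≈ Mul(33.272, I)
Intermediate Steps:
d = 1821 (d = Add(1768, 53) = 1821)
Function('c')(O) = Add(Pow(O, 2), Mul(155, O))
R = -2928 (R = Add(-2, Mul(-133, Add(155, -133))) = Add(-2, Mul(-133, 22)) = Add(-2, -2926) = -2928)
Pow(Add(R, d), Rational(1, 2)) = Pow(Add(-2928, 1821), Rational(1, 2)) = Pow(-1107, Rational(1, 2)) = Mul(3, I, Pow(123, Rational(1, 2)))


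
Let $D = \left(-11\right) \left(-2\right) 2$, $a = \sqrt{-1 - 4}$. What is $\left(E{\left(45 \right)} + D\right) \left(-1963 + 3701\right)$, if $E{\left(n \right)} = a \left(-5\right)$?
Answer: $76472 - 8690 i \sqrt{5} \approx 76472.0 - 19431.0 i$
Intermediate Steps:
$a = i \sqrt{5}$ ($a = \sqrt{-5} = i \sqrt{5} \approx 2.2361 i$)
$E{\left(n \right)} = - 5 i \sqrt{5}$ ($E{\left(n \right)} = i \sqrt{5} \left(-5\right) = - 5 i \sqrt{5}$)
$D = 44$ ($D = 22 \cdot 2 = 44$)
$\left(E{\left(45 \right)} + D\right) \left(-1963 + 3701\right) = \left(- 5 i \sqrt{5} + 44\right) \left(-1963 + 3701\right) = \left(44 - 5 i \sqrt{5}\right) 1738 = 76472 - 8690 i \sqrt{5}$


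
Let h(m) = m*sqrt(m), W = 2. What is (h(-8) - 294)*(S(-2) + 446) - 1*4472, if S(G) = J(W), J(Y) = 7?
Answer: -137654 - 7248*I*sqrt(2) ≈ -1.3765e+5 - 10250.0*I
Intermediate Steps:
h(m) = m**(3/2)
S(G) = 7
(h(-8) - 294)*(S(-2) + 446) - 1*4472 = ((-8)**(3/2) - 294)*(7 + 446) - 1*4472 = (-16*I*sqrt(2) - 294)*453 - 4472 = (-294 - 16*I*sqrt(2))*453 - 4472 = (-133182 - 7248*I*sqrt(2)) - 4472 = -137654 - 7248*I*sqrt(2)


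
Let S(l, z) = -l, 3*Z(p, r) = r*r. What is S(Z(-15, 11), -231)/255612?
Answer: -121/766836 ≈ -0.00015779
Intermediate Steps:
Z(p, r) = r²/3 (Z(p, r) = (r*r)/3 = r²/3)
S(Z(-15, 11), -231)/255612 = -11²/3/255612 = -121/3*(1/255612) = -1*121/3*(1/255612) = -121/3*1/255612 = -121/766836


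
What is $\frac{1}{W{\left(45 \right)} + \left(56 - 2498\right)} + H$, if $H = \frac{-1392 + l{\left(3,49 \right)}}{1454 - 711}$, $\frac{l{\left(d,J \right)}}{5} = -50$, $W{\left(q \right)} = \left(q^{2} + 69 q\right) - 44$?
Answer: $- \frac{4340705}{1964492} \approx -2.2096$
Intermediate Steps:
$W{\left(q \right)} = -44 + q^{2} + 69 q$
$l{\left(d,J \right)} = -250$ ($l{\left(d,J \right)} = 5 \left(-50\right) = -250$)
$H = - \frac{1642}{743}$ ($H = \frac{-1392 - 250}{1454 - 711} = - \frac{1642}{743} \approx -2.21$)
$\frac{1}{W{\left(45 \right)} + \left(56 - 2498\right)} + H = \frac{1}{\left(-44 + 45^{2} + 69 \cdot 45\right) + \left(56 - 2498\right)} - \frac{1642}{743} = \frac{1}{\left(-44 + 2025 + 3105\right) - 2442} - \frac{1642}{743} = \frac{1}{5086 - 2442} - \frac{1642}{743} = \frac{1}{2644} - \frac{1642}{743} = - \frac{4340705}{1964492}$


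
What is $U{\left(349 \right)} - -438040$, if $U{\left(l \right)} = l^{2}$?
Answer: $559841$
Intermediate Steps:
$U{\left(349 \right)} - -438040 = 349^{2} - -438040 = 121801 + 438040 = 559841$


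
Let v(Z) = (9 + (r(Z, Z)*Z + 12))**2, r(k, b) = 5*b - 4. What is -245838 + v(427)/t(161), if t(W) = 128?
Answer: 206998023625/32 ≈ 6.4687e+9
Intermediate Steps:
r(k, b) = -4 + 5*b
v(Z) = (21 + Z*(-4 + 5*Z))**2 (v(Z) = (9 + ((-4 + 5*Z)*Z + 12))**2 = (9 + (Z*(-4 + 5*Z) + 12))**2 = (9 + (12 + Z*(-4 + 5*Z)))**2 = (21 + Z*(-4 + 5*Z))**2)
-245838 + v(427)/t(161) = -245838 + (21 + 427*(-4 + 5*427))**2/128 = -245838 + (21 + 427*(-4 + 2135))**2*(1/128) = -245838 + (21 + 427*2131)**2*(1/128) = -245838 + (21 + 909937)**2*(1/128) = -245838 + 909958**2*(1/128) = -245838 + 828023561764*(1/128) = -245838 + 207005890441/32 = 206998023625/32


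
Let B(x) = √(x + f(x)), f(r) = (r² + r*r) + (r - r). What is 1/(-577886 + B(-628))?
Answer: -288943/166975720428 - √197035/166975720428 ≈ -1.7331e-6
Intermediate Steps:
f(r) = 2*r² (f(r) = (r² + r²) + 0 = 2*r² + 0 = 2*r²)
B(x) = √(x + 2*x²)
1/(-577886 + B(-628)) = 1/(-577886 + √(-628*(1 + 2*(-628)))) = 1/(-577886 + √(-628*(1 - 1256))) = 1/(-577886 + √(-628*(-1255))) = 1/(-577886 + √788140) = 1/(-577886 + 2*√197035)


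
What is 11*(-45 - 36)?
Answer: -891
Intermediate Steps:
11*(-45 - 36) = 11*(-81) = -891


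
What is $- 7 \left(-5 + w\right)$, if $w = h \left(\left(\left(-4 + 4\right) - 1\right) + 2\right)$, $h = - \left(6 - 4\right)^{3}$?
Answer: $91$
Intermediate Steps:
$h = -8$ ($h = - 2^{3} = \left(-1\right) 8 = -8$)
$w = -8$ ($w = - 8 \left(\left(\left(-4 + 4\right) - 1\right) + 2\right) = - 8 \left(\left(0 - 1\right) + 2\right) = - 8 \left(-1 + 2\right) = \left(-8\right) 1 = -8$)
$- 7 \left(-5 + w\right) = - 7 \left(-5 - 8\right) = \left(-7\right) \left(-13\right) = 91$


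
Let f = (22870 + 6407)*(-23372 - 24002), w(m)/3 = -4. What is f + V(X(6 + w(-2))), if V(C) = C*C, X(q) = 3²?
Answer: -1386968517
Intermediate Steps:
w(m) = -12 (w(m) = 3*(-4) = -12)
X(q) = 9
V(C) = C²
f = -1386968598 (f = 29277*(-47374) = -1386968598)
f + V(X(6 + w(-2))) = -1386968598 + 9² = -1386968598 + 81 = -1386968517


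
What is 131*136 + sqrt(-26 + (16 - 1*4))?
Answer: 17816 + I*sqrt(14) ≈ 17816.0 + 3.7417*I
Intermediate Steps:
131*136 + sqrt(-26 + (16 - 1*4)) = 17816 + sqrt(-26 + (16 - 4)) = 17816 + sqrt(-26 + 12) = 17816 + sqrt(-14) = 17816 + I*sqrt(14)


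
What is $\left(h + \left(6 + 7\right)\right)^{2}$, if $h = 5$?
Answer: $324$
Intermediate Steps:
$\left(h + \left(6 + 7\right)\right)^{2} = \left(5 + \left(6 + 7\right)\right)^{2} = \left(5 + 13\right)^{2} = 18^{2} = 324$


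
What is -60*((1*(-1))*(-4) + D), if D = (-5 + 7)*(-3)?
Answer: 120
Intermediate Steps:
D = -6 (D = 2*(-3) = -6)
-60*((1*(-1))*(-4) + D) = -60*((1*(-1))*(-4) - 6) = -60*(-1*(-4) - 6) = -60*(4 - 6) = -60*(-2) = 120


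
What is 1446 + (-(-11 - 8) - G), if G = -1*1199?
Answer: 2664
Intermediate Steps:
G = -1199
1446 + (-(-11 - 8) - G) = 1446 + (-(-11 - 8) - 1*(-1199)) = 1446 + (-1*(-19) + 1199) = 1446 + (19 + 1199) = 1446 + 1218 = 2664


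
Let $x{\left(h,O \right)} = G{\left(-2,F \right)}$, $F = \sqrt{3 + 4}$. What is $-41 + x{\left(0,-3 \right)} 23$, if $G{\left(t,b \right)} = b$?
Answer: $-41 + 23 \sqrt{7} \approx 19.852$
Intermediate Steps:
$F = \sqrt{7} \approx 2.6458$
$x{\left(h,O \right)} = \sqrt{7}$
$-41 + x{\left(0,-3 \right)} 23 = -41 + \sqrt{7} \cdot 23 = -41 + 23 \sqrt{7}$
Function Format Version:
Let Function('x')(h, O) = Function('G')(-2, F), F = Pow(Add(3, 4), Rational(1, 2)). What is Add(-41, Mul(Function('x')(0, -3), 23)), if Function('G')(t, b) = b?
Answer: Add(-41, Mul(23, Pow(7, Rational(1, 2)))) ≈ 19.852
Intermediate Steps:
F = Pow(7, Rational(1, 2)) ≈ 2.6458
Function('x')(h, O) = Pow(7, Rational(1, 2))
Add(-41, Mul(Function('x')(0, -3), 23)) = Add(-41, Mul(Pow(7, Rational(1, 2)), 23)) = Add(-41, Mul(23, Pow(7, Rational(1, 2))))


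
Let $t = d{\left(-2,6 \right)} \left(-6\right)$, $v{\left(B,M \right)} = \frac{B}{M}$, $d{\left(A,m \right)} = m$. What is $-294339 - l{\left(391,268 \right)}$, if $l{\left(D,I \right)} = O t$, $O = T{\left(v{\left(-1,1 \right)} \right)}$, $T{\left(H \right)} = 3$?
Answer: $-294231$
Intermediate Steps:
$O = 3$
$t = -36$ ($t = 6 \left(-6\right) = -36$)
$l{\left(D,I \right)} = -108$ ($l{\left(D,I \right)} = 3 \left(-36\right) = -108$)
$-294339 - l{\left(391,268 \right)} = -294339 - -108 = -294339 + 108 = -294231$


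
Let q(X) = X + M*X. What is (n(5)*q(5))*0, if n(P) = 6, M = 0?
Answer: 0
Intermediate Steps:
q(X) = X (q(X) = X + 0*X = X + 0 = X)
(n(5)*q(5))*0 = (6*5)*0 = 30*0 = 0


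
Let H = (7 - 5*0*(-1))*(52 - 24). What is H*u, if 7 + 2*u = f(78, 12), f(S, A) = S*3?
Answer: 22246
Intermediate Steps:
f(S, A) = 3*S
u = 227/2 (u = -7/2 + (3*78)/2 = -7/2 + (½)*234 = -7/2 + 117 = 227/2 ≈ 113.50)
H = 196 (H = (7 + 0*(-1))*28 = (7 + 0)*28 = 7*28 = 196)
H*u = 196*(227/2) = 22246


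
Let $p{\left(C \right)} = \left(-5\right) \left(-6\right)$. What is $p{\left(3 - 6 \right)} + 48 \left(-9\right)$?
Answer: $-402$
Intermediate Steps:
$p{\left(C \right)} = 30$
$p{\left(3 - 6 \right)} + 48 \left(-9\right) = 30 + 48 \left(-9\right) = 30 - 432 = -402$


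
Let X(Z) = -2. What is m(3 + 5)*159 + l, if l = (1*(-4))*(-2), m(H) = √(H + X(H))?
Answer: 8 + 159*√6 ≈ 397.47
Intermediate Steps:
m(H) = √(-2 + H) (m(H) = √(H - 2) = √(-2 + H))
l = 8 (l = -4*(-2) = 8)
m(3 + 5)*159 + l = √(-2 + (3 + 5))*159 + 8 = √(-2 + 8)*159 + 8 = √6*159 + 8 = 159*√6 + 8 = 8 + 159*√6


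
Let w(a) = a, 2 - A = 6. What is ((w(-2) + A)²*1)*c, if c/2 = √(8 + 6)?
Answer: 72*√14 ≈ 269.40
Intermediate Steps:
A = -4 (A = 2 - 1*6 = 2 - 6 = -4)
c = 2*√14 (c = 2*√(8 + 6) = 2*√14 ≈ 7.4833)
((w(-2) + A)²*1)*c = ((-2 - 4)²*1)*(2*√14) = ((-6)²*1)*(2*√14) = (36*1)*(2*√14) = 36*(2*√14) = 72*√14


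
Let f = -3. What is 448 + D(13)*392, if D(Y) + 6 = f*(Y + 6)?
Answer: -24248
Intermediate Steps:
D(Y) = -24 - 3*Y (D(Y) = -6 - 3*(Y + 6) = -6 - 3*(6 + Y) = -6 + (-18 - 3*Y) = -24 - 3*Y)
448 + D(13)*392 = 448 + (-24 - 3*13)*392 = 448 + (-24 - 39)*392 = 448 - 63*392 = 448 - 24696 = -24248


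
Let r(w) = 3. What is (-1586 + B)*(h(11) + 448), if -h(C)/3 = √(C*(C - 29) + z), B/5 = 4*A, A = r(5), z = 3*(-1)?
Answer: -683648 + 4578*I*√201 ≈ -6.8365e+5 + 64904.0*I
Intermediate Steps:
z = -3
A = 3
B = 60 (B = 5*(4*3) = 5*12 = 60)
h(C) = -3*√(-3 + C*(-29 + C)) (h(C) = -3*√(C*(C - 29) - 3) = -3*√(C*(-29 + C) - 3) = -3*√(-3 + C*(-29 + C)))
(-1586 + B)*(h(11) + 448) = (-1586 + 60)*(-3*√(-3 + 11² - 29*11) + 448) = -1526*(-3*√(-3 + 121 - 319) + 448) = -1526*(-3*I*√201 + 448) = -1526*(448 - 3*I*√201) = -683648 + 4578*I*√201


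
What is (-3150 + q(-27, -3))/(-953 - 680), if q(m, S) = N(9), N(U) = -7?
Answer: 3157/1633 ≈ 1.9333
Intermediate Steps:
q(m, S) = -7
(-3150 + q(-27, -3))/(-953 - 680) = (-3150 - 7)/(-953 - 680) = -3157/(-1633) = -3157*(-1/1633) = 3157/1633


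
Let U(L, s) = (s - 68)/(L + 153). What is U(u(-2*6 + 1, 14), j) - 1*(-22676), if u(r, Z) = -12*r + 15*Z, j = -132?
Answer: 2244884/99 ≈ 22676.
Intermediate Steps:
U(L, s) = (-68 + s)/(153 + L)
U(u(-2*6 + 1, 14), j) - 1*(-22676) = (-68 - 132)/(153 + (-12*(-2*6 + 1) + 15*14)) - 1*(-22676) = -200/(153 + (-12*(-12 + 1) + 210)) + 22676 = -200/(153 + (-12*(-11) + 210)) + 22676 = -200/(153 + (132 + 210)) + 22676 = -200/(153 + 342) + 22676 = -200/495 + 22676 = (1/495)*(-200) + 22676 = -40/99 + 22676 = 2244884/99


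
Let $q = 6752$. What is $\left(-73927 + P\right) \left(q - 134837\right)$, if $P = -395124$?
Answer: $60078397335$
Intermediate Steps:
$\left(-73927 + P\right) \left(q - 134837\right) = \left(-73927 - 395124\right) \left(6752 - 134837\right) = \left(-469051\right) \left(-128085\right) = 60078397335$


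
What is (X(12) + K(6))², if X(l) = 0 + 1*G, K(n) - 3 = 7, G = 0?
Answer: 100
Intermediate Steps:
K(n) = 10 (K(n) = 3 + 7 = 10)
X(l) = 0 (X(l) = 0 + 1*0 = 0 + 0 = 0)
(X(12) + K(6))² = (0 + 10)² = 10² = 100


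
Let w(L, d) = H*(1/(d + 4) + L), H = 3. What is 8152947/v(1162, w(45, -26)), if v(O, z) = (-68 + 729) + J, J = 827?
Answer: 2717649/496 ≈ 5479.1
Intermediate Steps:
w(L, d) = 3*L + 3/(4 + d) (w(L, d) = 3*(1/(d + 4) + L) = 3*(1/(4 + d) + L) = 3*(L + 1/(4 + d)) = 3*L + 3/(4 + d))
v(O, z) = 1488 (v(O, z) = (-68 + 729) + 827 = 661 + 827 = 1488)
8152947/v(1162, w(45, -26)) = 8152947/1488 = 8152947*(1/1488) = 2717649/496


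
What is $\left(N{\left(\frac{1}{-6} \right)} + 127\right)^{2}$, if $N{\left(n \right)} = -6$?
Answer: $14641$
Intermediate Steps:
$\left(N{\left(\frac{1}{-6} \right)} + 127\right)^{2} = \left(-6 + 127\right)^{2} = 121^{2} = 14641$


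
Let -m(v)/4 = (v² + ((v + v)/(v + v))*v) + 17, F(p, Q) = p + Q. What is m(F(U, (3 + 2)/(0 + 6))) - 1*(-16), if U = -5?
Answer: -943/9 ≈ -104.78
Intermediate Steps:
F(p, Q) = Q + p
m(v) = -68 - 4*v - 4*v² (m(v) = -4*((v² + ((v + v)/(v + v))*v) + 17) = -4*((v² + ((2*v)/((2*v)))*v) + 17) = -4*((v² + ((2*v)*(1/(2*v)))*v) + 17) = -4*((v² + 1*v) + 17) = -4*((v² + v) + 17) = -4*((v + v²) + 17) = -4*(17 + v + v²) = -68 - 4*v - 4*v²)
m(F(U, (3 + 2)/(0 + 6))) - 1*(-16) = (-68 - 4*((3 + 2)/(0 + 6) - 5) - 4*((3 + 2)/(0 + 6) - 5)²) - 1*(-16) = (-68 - 4*(5/6 - 5) - 4*(5/6 - 5)²) + 16 = (-68 - 4*(5*(⅙) - 5) - 4*(5*(⅙) - 5)²) + 16 = (-68 - 4*(⅚ - 5) - 4*(⅚ - 5)²) + 16 = (-68 - 4*(-25/6) - 4*(-25/6)²) + 16 = (-68 + 50/3 - 4*625/36) + 16 = (-68 + 50/3 - 625/9) + 16 = -1087/9 + 16 = -943/9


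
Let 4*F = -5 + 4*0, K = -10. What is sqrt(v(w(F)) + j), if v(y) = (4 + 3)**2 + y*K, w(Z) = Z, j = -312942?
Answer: 3*I*sqrt(139058)/2 ≈ 559.36*I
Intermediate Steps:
F = -5/4 (F = (-5 + 4*0)/4 = (-5 + 0)/4 = (1/4)*(-5) = -5/4 ≈ -1.2500)
v(y) = 49 - 10*y (v(y) = (4 + 3)**2 + y*(-10) = 7**2 - 10*y = 49 - 10*y)
sqrt(v(w(F)) + j) = sqrt((49 - 10*(-5/4)) - 312942) = sqrt((49 + 25/2) - 312942) = sqrt(123/2 - 312942) = sqrt(-625761/2) = 3*I*sqrt(139058)/2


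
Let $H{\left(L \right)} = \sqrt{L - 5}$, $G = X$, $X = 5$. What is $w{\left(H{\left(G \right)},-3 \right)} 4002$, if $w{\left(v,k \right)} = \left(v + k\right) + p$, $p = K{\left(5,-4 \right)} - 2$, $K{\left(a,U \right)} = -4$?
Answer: $-36018$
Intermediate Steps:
$G = 5$
$p = -6$ ($p = -4 - 2 = -6$)
$H{\left(L \right)} = \sqrt{-5 + L}$
$w{\left(v,k \right)} = -6 + k + v$ ($w{\left(v,k \right)} = \left(v + k\right) - 6 = \left(k + v\right) - 6 = -6 + k + v$)
$w{\left(H{\left(G \right)},-3 \right)} 4002 = \left(-6 - 3 + \sqrt{-5 + 5}\right) 4002 = \left(-6 - 3 + \sqrt{0}\right) 4002 = \left(-6 - 3 + 0\right) 4002 = \left(-9\right) 4002 = -36018$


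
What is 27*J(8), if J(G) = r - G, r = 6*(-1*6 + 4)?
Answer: -540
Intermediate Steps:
r = -12 (r = 6*(-6 + 4) = 6*(-2) = -12)
J(G) = -12 - G
27*J(8) = 27*(-12 - 1*8) = 27*(-12 - 8) = 27*(-20) = -540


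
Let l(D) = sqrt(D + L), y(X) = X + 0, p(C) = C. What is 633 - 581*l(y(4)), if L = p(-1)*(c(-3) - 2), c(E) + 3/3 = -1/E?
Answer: 633 - 1162*sqrt(15)/3 ≈ -867.14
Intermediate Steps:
c(E) = -1 - 1/E
L = 8/3 (L = -((-1 - 1*(-3))/(-3) - 2) = -(-(-1 + 3)/3 - 2) = -(-1/3*2 - 2) = -(-2/3 - 2) = -1*(-8/3) = 8/3 ≈ 2.6667)
y(X) = X
l(D) = sqrt(8/3 + D) (l(D) = sqrt(D + 8/3) = sqrt(8/3 + D))
633 - 581*l(y(4)) = 633 - 581*sqrt(24 + 9*4)/3 = 633 - 581*sqrt(24 + 36)/3 = 633 - 581*sqrt(60)/3 = 633 - 581*2*sqrt(15)/3 = 633 - 1162*sqrt(15)/3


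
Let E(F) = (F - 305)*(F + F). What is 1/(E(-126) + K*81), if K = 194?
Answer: 1/124326 ≈ 8.0434e-6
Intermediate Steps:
E(F) = 2*F*(-305 + F) (E(F) = (-305 + F)*(2*F) = 2*F*(-305 + F))
1/(E(-126) + K*81) = 1/(2*(-126)*(-305 - 126) + 194*81) = 1/(2*(-126)*(-431) + 15714) = 1/(108612 + 15714) = 1/124326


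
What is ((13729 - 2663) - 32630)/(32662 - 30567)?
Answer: -21564/2095 ≈ -10.293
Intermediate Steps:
((13729 - 2663) - 32630)/(32662 - 30567) = (11066 - 32630)/2095 = -21564*1/2095 = -21564/2095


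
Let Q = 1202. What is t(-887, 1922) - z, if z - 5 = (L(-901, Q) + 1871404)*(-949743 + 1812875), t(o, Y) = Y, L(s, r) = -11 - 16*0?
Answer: -1615259180959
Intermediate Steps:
L(s, r) = -11 (L(s, r) = -11 + 0 = -11)
z = 1615259182881 (z = 5 + (-11 + 1871404)*(-949743 + 1812875) = 5 + 1871393*863132 = 5 + 1615259182876 = 1615259182881)
t(-887, 1922) - z = 1922 - 1*1615259182881 = 1922 - 1615259182881 = -1615259180959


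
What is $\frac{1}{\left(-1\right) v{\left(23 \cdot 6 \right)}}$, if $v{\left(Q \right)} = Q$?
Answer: $- \frac{1}{138} \approx -0.0072464$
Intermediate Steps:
$\frac{1}{\left(-1\right) v{\left(23 \cdot 6 \right)}} = \frac{1}{\left(-1\right) 23 \cdot 6} = \frac{1}{\left(-1\right) 138} = \frac{1}{-138} = - \frac{1}{138}$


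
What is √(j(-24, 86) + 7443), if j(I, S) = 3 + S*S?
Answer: √14842 ≈ 121.83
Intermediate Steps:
j(I, S) = 3 + S²
√(j(-24, 86) + 7443) = √((3 + 86²) + 7443) = √((3 + 7396) + 7443) = √(7399 + 7443) = √14842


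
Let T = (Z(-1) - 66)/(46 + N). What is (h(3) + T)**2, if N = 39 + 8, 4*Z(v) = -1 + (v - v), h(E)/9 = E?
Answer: 95628841/138384 ≈ 691.04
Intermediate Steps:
h(E) = 9*E
Z(v) = -1/4 (Z(v) = (-1 + (v - v))/4 = (-1 + 0)/4 = (1/4)*(-1) = -1/4)
N = 47
T = -265/372 (T = (-1/4 - 66)/(46 + 47) = -265/4/93 = -265/4*1/93 = -265/372 ≈ -0.71237)
(h(3) + T)**2 = (9*3 - 265/372)**2 = (27 - 265/372)**2 = (9779/372)**2 = 95628841/138384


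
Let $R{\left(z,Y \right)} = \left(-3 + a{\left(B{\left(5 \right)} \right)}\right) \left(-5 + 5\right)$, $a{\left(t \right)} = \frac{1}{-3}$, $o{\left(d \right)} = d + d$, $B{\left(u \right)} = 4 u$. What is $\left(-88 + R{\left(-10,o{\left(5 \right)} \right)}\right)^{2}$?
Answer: $7744$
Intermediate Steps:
$o{\left(d \right)} = 2 d$
$a{\left(t \right)} = - \frac{1}{3}$
$R{\left(z,Y \right)} = 0$ ($R{\left(z,Y \right)} = \left(-3 - \frac{1}{3}\right) \left(-5 + 5\right) = \left(- \frac{10}{3}\right) 0 = 0$)
$\left(-88 + R{\left(-10,o{\left(5 \right)} \right)}\right)^{2} = \left(-88 + 0\right)^{2} = \left(-88\right)^{2} = 7744$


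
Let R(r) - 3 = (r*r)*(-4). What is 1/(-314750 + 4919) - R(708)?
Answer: 621227576042/309831 ≈ 2.0051e+6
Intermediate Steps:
R(r) = 3 - 4*r² (R(r) = 3 + (r*r)*(-4) = 3 + r²*(-4) = 3 - 4*r²)
1/(-314750 + 4919) - R(708) = 1/(-314750 + 4919) - (3 - 4*708²) = 1/(-309831) - (3 - 4*501264) = -1/309831 - (3 - 2005056) = -1/309831 - 1*(-2005053) = -1/309831 + 2005053 = 621227576042/309831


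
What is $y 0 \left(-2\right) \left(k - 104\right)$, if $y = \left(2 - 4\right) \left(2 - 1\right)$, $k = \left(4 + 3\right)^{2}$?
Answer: $0$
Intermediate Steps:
$k = 49$ ($k = 7^{2} = 49$)
$y = -2$ ($y = \left(-2\right) 1 = -2$)
$y 0 \left(-2\right) \left(k - 104\right) = \left(-2\right) 0 \left(-2\right) \left(49 - 104\right) = 0 \left(-2\right) \left(-55\right) = 0 \left(-55\right) = 0$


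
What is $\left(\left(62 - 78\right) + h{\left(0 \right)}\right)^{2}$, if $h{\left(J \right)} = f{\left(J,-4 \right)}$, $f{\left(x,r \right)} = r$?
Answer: $400$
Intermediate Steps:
$h{\left(J \right)} = -4$
$\left(\left(62 - 78\right) + h{\left(0 \right)}\right)^{2} = \left(\left(62 - 78\right) - 4\right)^{2} = \left(-16 - 4\right)^{2} = \left(-20\right)^{2} = 400$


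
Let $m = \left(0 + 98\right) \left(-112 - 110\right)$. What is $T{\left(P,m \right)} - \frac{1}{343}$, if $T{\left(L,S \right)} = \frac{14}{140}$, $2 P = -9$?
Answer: $\frac{333}{3430} \approx 0.097085$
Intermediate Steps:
$P = - \frac{9}{2}$ ($P = \frac{1}{2} \left(-9\right) = - \frac{9}{2} \approx -4.5$)
$m = -21756$ ($m = 98 \left(-222\right) = -21756$)
$T{\left(L,S \right)} = \frac{1}{10}$ ($T{\left(L,S \right)} = 14 \cdot \frac{1}{140} = \frac{1}{10}$)
$T{\left(P,m \right)} - \frac{1}{343} = \frac{1}{10} - \frac{1}{343} = \frac{333}{3430}$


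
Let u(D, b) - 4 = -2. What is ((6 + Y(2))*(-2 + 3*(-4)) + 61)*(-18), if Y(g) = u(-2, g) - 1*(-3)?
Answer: 1674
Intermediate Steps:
u(D, b) = 2 (u(D, b) = 4 - 2 = 2)
Y(g) = 5 (Y(g) = 2 - 1*(-3) = 2 + 3 = 5)
((6 + Y(2))*(-2 + 3*(-4)) + 61)*(-18) = ((6 + 5)*(-2 + 3*(-4)) + 61)*(-18) = (11*(-2 - 12) + 61)*(-18) = (11*(-14) + 61)*(-18) = (-154 + 61)*(-18) = -93*(-18) = 1674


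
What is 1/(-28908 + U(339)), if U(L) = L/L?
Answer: -1/28907 ≈ -3.4594e-5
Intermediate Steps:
U(L) = 1
1/(-28908 + U(339)) = 1/(-28908 + 1) = 1/(-28907) = -1/28907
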